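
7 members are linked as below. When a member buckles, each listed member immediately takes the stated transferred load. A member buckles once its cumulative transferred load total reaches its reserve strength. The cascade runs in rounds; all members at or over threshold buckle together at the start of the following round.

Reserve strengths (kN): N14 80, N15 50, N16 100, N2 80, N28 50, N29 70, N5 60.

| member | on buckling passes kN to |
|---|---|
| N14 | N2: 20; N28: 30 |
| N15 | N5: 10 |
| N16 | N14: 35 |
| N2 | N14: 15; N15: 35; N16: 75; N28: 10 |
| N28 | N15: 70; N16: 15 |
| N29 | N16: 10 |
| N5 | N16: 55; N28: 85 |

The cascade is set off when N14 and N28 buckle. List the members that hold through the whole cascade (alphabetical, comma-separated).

N16, N2, N29, N5

Round 1 — N14, N28 buckle (initial).
  N15: +70 → 70 ≥ 50
  N16: +15 → 15 < 100
  N2: +20 → 20 < 80
Round 2 — N15 buckles.
  N5: +10 → 10 < 60
No further bucklings.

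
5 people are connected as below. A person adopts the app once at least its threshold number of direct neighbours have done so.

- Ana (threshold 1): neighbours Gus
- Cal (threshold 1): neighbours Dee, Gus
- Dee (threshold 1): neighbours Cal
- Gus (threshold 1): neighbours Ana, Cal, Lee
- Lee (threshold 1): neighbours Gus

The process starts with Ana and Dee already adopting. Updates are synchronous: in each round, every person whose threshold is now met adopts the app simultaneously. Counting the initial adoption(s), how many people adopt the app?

Round 1 — Ana, Dee adopt the app (initial).
Round 2 — checking thresholds:
  Cal: 1 of 2 neighbours ≥ 1, adopts the app.
  Gus: 1 of 3 neighbours ≥ 1, adopts the app.
Round 3 — checking thresholds:
  Lee: 1 of 1 neighbours ≥ 1, adopts the app.
Round 4 — no new adoptions; cascade stops.

5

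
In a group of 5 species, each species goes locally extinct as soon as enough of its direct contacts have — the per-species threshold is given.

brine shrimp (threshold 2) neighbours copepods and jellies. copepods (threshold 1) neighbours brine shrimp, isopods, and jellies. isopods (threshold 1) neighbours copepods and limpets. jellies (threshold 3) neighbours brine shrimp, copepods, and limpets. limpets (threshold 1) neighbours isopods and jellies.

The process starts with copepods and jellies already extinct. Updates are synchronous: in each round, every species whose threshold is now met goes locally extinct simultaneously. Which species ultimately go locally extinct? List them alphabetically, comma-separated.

Round 1 — copepods, jellies go locally extinct (initial).
Round 2 — checking thresholds:
  brine shrimp: 2 of 2 neighbours ≥ 2, goes locally extinct.
  isopods: 1 of 2 neighbours ≥ 1, goes locally extinct.
  limpets: 1 of 2 neighbours ≥ 1, goes locally extinct.
Round 3 — no new extinctions; cascade stops.

brine shrimp, copepods, isopods, jellies, limpets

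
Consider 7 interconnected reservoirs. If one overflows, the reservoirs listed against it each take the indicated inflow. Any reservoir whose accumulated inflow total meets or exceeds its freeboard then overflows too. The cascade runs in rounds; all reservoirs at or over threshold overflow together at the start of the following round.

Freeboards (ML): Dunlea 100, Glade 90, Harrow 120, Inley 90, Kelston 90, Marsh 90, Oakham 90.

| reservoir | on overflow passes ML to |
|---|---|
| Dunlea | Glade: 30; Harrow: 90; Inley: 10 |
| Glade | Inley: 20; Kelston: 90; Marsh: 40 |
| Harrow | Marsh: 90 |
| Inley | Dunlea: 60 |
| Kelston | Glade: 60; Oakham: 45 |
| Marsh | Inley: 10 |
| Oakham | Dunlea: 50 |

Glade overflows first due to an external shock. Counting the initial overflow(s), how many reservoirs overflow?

2

Round 1 — Glade overflows (initial).
  Inley: +20 → 20 < 90
  Kelston: +90 → 90 ≥ 90
  Marsh: +40 → 40 < 90
Round 2 — Kelston overflows.
  Oakham: +45 → 45 < 90
No further overflows.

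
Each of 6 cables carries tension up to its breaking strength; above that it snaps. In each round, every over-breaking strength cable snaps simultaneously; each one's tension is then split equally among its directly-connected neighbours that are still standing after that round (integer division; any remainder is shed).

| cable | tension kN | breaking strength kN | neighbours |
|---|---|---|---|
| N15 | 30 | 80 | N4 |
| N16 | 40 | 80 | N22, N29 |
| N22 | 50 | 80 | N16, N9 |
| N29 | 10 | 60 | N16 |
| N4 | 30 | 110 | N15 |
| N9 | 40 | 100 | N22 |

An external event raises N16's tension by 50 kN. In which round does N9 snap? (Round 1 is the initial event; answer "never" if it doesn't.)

3

Round 1 — N16 at 90 > 80. N16 snaps.
  N16 sheds 90 kN to N22, N29: 45 each.
    N22: 50+45 = 95 > 80
    N29: 10+45 = 55 ≤ 60
Round 2 — N22 snaps.
  N22 sheds 95 kN to N9: 95 each.
    N9: 40+95 = 135 > 100
Round 3 — N9 snaps.
  N9 sheds 135 kN: no online neighbours, lost.
No further breaks.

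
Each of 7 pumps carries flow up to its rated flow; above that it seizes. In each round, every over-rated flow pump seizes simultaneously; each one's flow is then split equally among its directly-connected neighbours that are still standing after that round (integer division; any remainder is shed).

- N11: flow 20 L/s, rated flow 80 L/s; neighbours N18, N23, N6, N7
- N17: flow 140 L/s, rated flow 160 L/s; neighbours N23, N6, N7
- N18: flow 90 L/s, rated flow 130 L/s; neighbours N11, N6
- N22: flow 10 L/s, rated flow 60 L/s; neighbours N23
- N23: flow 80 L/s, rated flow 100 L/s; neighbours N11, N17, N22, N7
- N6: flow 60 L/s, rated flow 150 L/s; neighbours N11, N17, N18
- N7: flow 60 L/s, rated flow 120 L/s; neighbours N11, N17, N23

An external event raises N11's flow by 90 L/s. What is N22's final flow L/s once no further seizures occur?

Round 1 — N11 at 110 > 80. N11 seizes.
  N11 sheds 110 L/s to N18, N23, N6, N7: 27 each (2 lost).
    N18: 90+27 = 117 ≤ 130
    N23: 80+27 = 107 > 100
    N6: 60+27 = 87 ≤ 150
    N7: 60+27 = 87 ≤ 120
Round 2 — N23 seizes.
  N23 sheds 107 L/s to N17, N22, N7: 35 each (2 lost).
    N17: 140+35 = 175 > 160
    N22: 10+35 = 45 ≤ 60
    N7: 87+35 = 122 > 120
Round 3 — N17, N7 seize.
  N17 sheds 175 L/s to N6: 175 each.
    N6: 87+175 = 262 > 150
  N7 sheds 122 L/s: no online neighbours, lost.
Round 4 — N6 seizes.
  N6 sheds 262 L/s to N18: 262 each.
    N18: 117+262 = 379 > 130
Round 5 — N18 seizes.
  N18 sheds 379 L/s: no online neighbours, lost.
No further seizures.

45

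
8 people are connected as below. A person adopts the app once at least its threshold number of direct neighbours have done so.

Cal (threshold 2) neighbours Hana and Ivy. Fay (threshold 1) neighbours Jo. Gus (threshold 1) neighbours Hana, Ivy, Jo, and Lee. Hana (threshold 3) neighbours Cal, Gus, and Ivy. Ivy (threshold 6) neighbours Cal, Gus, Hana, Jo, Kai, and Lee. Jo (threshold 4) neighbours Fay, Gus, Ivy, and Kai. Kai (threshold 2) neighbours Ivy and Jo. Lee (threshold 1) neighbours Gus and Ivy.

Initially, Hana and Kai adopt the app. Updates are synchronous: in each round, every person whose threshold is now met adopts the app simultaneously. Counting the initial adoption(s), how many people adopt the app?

Round 1 — Hana, Kai adopt the app (initial).
Round 2 — checking thresholds:
  Cal: 1 of 2 neighbours < 2, not yet.
  Gus: 1 of 4 neighbours ≥ 1, adopts the app.
  Ivy: 2 of 6 neighbours < 6, not yet.
  Jo: 1 of 4 neighbours < 4, not yet.
Round 3 — checking thresholds:
  Cal: 1 of 2 neighbours < 2, not yet.
  Ivy: 3 of 6 neighbours < 6, not yet.
  Jo: 2 of 4 neighbours < 4, not yet.
  Lee: 1 of 2 neighbours ≥ 1, adopts the app.
Round 4 — no new adoptions; cascade stops.

4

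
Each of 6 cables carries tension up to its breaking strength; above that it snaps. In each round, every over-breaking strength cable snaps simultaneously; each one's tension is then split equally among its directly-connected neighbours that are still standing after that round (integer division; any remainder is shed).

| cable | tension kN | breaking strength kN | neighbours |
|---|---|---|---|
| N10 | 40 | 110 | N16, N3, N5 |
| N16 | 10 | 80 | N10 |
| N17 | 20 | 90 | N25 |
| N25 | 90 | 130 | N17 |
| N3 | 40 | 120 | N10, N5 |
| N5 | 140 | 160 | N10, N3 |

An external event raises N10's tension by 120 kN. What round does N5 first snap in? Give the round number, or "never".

Round 1 — N10 at 160 > 110. N10 snaps.
  N10 sheds 160 kN to N16, N3, N5: 53 each (1 lost).
    N16: 10+53 = 63 ≤ 80
    N3: 40+53 = 93 ≤ 120
    N5: 140+53 = 193 > 160
Round 2 — N5 snaps.
  N5 sheds 193 kN to N3: 193 each.
    N3: 93+193 = 286 > 120
Round 3 — N3 snaps.
  N3 sheds 286 kN: no online neighbours, lost.
No further breaks.

2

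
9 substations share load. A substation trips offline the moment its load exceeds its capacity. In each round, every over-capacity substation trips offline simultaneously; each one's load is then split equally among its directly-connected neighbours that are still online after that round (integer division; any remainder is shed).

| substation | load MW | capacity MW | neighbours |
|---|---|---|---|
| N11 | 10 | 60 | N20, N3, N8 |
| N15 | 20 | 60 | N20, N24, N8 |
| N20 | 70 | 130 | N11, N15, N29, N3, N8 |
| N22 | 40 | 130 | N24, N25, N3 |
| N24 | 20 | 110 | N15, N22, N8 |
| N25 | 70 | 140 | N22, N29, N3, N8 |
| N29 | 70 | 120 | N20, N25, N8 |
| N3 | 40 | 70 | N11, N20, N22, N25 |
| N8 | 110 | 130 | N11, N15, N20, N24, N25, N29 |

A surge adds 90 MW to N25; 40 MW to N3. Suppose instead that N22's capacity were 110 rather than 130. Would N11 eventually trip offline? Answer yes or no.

With N22's capacity at 110:
Round 1 — N25 at 160 > 140; N3 at 80 > 70. N25, N3 trip offline.
  N25 sheds 160 MW to N22, N29, N8: 53 each (1 lost).
    N22: 40+53 = 93 ≤ 110
    N29: 70+53 = 123 > 120
    N8: 110+53 = 163 > 130
  N3 sheds 80 MW to N11, N20, N22: 26 each (2 lost).
    N11: 10+26 = 36 ≤ 60
    N20: 70+26 = 96 ≤ 130
    N22: 93+26 = 119 > 110
Round 2 — N22, N29, N8 trip offline.
  N22 sheds 119 MW to N24: 119 each.
    N24: 20+119 = 139 > 110
  N29 sheds 123 MW to N20: 123 each.
    N20: 96+123 = 219 > 130
  N8 sheds 163 MW to N11, N15, N20, N24: 40 each (3 lost).
    N11: 36+40 = 76 > 60
    N15: 20+40 = 60 ≤ 60
    N20: 219+40 = 259 > 130
    N24: 139+40 = 179 > 110
Round 3 — N11, N20, N24 trip offline.
  N11 sheds 76 MW: no online neighbours, lost.
  N20 sheds 259 MW to N15: 259 each.
    N15: 60+259 = 319 > 60
  N24 sheds 179 MW to N15: 179 each.
    N15: 319+179 = 498 > 60
Round 4 — N15 trips offline.
  N15 sheds 498 MW: no online neighbours, lost.
No further trips.

yes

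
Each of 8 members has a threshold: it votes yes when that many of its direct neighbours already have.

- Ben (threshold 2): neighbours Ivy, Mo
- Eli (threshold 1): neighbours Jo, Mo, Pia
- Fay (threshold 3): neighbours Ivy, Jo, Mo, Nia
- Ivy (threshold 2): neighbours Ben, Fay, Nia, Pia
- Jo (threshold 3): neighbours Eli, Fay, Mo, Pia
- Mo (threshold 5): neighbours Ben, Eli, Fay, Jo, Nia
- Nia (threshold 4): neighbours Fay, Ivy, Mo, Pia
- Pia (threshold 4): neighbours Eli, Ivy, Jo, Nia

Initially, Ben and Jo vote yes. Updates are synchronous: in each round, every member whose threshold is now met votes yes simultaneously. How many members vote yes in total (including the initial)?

Round 1 — Ben, Jo vote yes (initial).
Round 2 — checking thresholds:
  Eli: 1 of 3 neighbours ≥ 1, votes yes.
  Fay: 1 of 4 neighbours < 3, holds.
  Ivy: 1 of 4 neighbours < 2, holds.
  Mo: 2 of 5 neighbours < 5, holds.
  Pia: 1 of 4 neighbours < 4, holds.
Round 3 — no new yes votes; cascade stops.

3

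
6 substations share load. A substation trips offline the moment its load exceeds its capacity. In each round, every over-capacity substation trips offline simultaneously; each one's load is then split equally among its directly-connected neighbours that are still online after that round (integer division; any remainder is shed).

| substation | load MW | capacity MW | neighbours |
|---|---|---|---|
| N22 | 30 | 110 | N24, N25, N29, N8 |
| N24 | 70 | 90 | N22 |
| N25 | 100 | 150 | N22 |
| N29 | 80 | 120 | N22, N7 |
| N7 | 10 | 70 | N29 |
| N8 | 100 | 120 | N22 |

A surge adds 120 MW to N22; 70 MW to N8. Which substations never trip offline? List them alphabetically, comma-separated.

N25

Round 1 — N22 at 150 > 110; N8 at 170 > 120. N22, N8 trip offline.
  N22 sheds 150 MW to N24, N25, N29: 50 each.
    N24: 70+50 = 120 > 90
    N25: 100+50 = 150 ≤ 150
    N29: 80+50 = 130 > 120
  N8 sheds 170 MW: no online neighbours, lost.
Round 2 — N24, N29 trip offline.
  N24 sheds 120 MW: no online neighbours, lost.
  N29 sheds 130 MW to N7: 130 each.
    N7: 10+130 = 140 > 70
Round 3 — N7 trips offline.
  N7 sheds 140 MW: no online neighbours, lost.
No further trips.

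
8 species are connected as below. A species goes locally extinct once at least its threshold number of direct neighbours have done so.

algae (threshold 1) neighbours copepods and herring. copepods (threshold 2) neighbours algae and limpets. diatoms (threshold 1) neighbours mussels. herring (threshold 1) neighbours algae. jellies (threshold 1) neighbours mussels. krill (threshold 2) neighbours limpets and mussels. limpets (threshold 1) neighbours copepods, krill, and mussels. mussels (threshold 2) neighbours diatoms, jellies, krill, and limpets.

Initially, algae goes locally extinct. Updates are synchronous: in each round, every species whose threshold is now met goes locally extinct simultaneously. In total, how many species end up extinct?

2

Round 1 — algae goes locally extinct (initial).
Round 2 — checking thresholds:
  copepods: 1 of 2 neighbours < 2, not yet.
  herring: 1 of 1 neighbours ≥ 1, goes locally extinct.
Round 3 — no new extinctions; cascade stops.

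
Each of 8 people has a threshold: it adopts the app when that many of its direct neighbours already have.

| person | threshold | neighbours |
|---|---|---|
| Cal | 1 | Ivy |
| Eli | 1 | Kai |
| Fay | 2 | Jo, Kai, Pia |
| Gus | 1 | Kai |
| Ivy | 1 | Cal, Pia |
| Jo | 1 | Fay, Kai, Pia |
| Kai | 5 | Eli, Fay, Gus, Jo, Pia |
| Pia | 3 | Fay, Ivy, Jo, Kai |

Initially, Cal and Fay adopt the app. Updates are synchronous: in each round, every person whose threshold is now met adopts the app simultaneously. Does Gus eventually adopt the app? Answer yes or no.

Round 1 — Cal, Fay adopt the app (initial).
Round 2 — checking thresholds:
  Ivy: 1 of 2 neighbours ≥ 1, adopts the app.
  Jo: 1 of 3 neighbours ≥ 1, adopts the app.
  Kai: 1 of 5 neighbours < 5, holds.
  Pia: 1 of 4 neighbours < 3, holds.
Round 3 — checking thresholds:
  Kai: 2 of 5 neighbours < 5, holds.
  Pia: 3 of 4 neighbours ≥ 3, adopts the app.
Round 4 — no new adoptions; cascade stops.

no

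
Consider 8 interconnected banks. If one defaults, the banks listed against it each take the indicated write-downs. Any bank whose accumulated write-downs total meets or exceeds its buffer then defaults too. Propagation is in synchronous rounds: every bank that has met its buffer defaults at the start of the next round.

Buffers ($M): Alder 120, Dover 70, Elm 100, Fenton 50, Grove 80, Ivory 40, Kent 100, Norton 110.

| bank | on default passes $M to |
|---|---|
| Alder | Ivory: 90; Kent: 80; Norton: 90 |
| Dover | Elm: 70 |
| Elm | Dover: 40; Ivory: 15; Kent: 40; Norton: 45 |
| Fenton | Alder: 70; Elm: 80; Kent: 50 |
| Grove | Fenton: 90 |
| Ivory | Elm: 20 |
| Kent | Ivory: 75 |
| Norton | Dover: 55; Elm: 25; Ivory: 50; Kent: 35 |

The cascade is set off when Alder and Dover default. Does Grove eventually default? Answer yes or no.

Round 1 — Alder, Dover default (initial).
  Elm: +70 → 70 < 100
  Ivory: +90 → 90 ≥ 40
  Kent: +80 → 80 < 100
  Norton: +90 → 90 < 110
Round 2 — Ivory defaults.
  Elm: +20 → 90 < 100
No further defaults.

no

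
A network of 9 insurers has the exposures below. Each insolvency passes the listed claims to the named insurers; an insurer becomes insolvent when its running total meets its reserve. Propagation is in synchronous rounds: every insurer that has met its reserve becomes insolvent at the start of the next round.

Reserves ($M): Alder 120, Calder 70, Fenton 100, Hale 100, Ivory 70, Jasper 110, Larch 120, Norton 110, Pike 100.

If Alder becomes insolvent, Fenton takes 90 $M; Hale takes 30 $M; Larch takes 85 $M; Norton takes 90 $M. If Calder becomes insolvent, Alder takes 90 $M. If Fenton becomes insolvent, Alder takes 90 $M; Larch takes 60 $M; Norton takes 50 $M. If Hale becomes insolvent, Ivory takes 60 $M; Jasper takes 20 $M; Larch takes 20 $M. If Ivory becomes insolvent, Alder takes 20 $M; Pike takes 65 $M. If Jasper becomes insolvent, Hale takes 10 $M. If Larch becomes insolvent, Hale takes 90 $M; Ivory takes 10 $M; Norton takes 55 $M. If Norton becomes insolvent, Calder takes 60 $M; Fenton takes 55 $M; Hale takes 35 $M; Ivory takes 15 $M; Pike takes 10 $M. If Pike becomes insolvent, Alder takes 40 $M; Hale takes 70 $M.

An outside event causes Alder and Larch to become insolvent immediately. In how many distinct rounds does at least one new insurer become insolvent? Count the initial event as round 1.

3

Round 1 — Alder, Larch become insolvent (initial).
  Fenton: +90 → 90 < 100
  Hale: +30+90 → 120 ≥ 100
  Ivory: +10 → 10 < 70
  Norton: +90+55 → 145 ≥ 110
Round 2 — Hale, Norton become insolvent.
  Calder: +60 → 60 < 70
  Fenton: +55 → 145 ≥ 100
  Ivory: +60+15 → 85 ≥ 70
  Jasper: +20 → 20 < 110
  Pike: +10 → 10 < 100
Round 3 — Fenton, Ivory become insolvent.
  Pike: +65 → 75 < 100
No further insolvencies.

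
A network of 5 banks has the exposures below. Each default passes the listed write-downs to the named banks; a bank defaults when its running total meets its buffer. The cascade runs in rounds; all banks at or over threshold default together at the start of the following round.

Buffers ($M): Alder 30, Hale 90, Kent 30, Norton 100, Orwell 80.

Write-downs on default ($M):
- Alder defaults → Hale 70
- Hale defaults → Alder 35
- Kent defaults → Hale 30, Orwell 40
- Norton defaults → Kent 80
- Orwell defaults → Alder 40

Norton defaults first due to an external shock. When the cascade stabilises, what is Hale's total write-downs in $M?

Round 1 — Norton defaults (initial).
  Kent: +80 → 80 ≥ 30
Round 2 — Kent defaults.
  Hale: +30 → 30 < 90
  Orwell: +40 → 40 < 80
No further defaults.

30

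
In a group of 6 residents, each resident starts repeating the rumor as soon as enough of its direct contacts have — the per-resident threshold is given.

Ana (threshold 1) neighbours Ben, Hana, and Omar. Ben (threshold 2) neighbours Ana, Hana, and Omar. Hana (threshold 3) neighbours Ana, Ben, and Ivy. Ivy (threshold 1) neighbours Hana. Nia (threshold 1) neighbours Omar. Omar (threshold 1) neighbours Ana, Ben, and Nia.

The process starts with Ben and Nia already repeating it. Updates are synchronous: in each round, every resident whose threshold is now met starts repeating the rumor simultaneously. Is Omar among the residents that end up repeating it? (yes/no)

Round 1 — Ben, Nia start repeating the rumor (initial).
Round 2 — checking thresholds:
  Ana: 1 of 3 neighbours ≥ 1, starts repeating the rumor.
  Hana: 1 of 3 neighbours < 3, not yet.
  Omar: 2 of 3 neighbours ≥ 1, starts repeating the rumor.
Round 3 — no new spreads; cascade stops.

yes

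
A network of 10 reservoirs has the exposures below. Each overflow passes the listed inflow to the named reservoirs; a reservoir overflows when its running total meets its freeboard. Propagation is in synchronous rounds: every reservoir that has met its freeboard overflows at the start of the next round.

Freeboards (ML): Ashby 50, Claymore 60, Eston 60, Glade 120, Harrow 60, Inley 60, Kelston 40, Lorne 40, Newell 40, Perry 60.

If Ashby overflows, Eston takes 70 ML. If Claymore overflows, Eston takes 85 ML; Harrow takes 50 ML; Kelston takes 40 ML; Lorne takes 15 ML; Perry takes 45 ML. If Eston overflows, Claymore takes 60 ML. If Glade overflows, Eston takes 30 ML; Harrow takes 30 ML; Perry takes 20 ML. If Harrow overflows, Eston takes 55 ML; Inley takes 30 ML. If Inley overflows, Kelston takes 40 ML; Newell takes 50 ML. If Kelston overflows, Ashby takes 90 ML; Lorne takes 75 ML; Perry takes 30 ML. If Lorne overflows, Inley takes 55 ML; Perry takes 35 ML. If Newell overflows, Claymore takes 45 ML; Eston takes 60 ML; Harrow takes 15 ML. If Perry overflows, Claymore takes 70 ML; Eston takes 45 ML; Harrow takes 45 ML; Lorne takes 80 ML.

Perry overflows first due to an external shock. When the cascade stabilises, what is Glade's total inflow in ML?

Round 1 — Perry overflows (initial).
  Claymore: +70 → 70 ≥ 60
  Eston: +45 → 45 < 60
  Harrow: +45 → 45 < 60
  Lorne: +80 → 80 ≥ 40
Round 2 — Claymore, Lorne overflow.
  Eston: +85 → 130 ≥ 60
  Harrow: +50 → 95 ≥ 60
  Inley: +55 → 55 < 60
  Kelston: +40 → 40 ≥ 40
Round 3 — Eston, Harrow, Kelston overflow.
  Ashby: +90 → 90 ≥ 50
  Inley: +30 → 85 ≥ 60
Round 4 — Ashby, Inley overflow.
  Newell: +50 → 50 ≥ 40
Round 5 — Newell overflows.
No further overflows.

0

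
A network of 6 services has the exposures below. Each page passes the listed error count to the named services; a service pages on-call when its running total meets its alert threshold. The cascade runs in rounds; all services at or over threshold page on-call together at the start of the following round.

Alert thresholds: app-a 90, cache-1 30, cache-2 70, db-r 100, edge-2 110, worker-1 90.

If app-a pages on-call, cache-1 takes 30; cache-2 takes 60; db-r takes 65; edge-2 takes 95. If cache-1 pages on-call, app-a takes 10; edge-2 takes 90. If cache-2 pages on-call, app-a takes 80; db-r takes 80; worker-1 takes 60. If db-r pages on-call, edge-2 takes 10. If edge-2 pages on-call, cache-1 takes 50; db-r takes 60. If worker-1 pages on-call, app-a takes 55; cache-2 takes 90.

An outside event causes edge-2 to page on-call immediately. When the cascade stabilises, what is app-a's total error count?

10

Round 1 — edge-2 pages on-call (initial).
  cache-1: +50 → 50 ≥ 30
  db-r: +60 → 60 < 100
Round 2 — cache-1 pages on-call.
  app-a: +10 → 10 < 90
No further pages.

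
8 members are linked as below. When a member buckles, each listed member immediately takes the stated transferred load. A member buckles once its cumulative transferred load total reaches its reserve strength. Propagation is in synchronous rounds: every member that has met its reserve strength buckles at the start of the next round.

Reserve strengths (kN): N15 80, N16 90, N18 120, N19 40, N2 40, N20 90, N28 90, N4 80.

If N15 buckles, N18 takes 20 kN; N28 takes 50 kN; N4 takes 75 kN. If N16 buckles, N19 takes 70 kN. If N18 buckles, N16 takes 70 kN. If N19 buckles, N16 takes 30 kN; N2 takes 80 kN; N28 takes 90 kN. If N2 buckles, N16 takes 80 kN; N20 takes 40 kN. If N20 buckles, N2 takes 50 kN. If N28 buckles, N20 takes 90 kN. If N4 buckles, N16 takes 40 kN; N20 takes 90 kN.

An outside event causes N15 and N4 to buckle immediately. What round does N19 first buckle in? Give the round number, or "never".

5

Round 1 — N15, N4 buckle (initial).
  N16: +40 → 40 < 90
  N18: +20 → 20 < 120
  N20: +90 → 90 ≥ 90
  N28: +50 → 50 < 90
Round 2 — N20 buckles.
  N2: +50 → 50 ≥ 40
Round 3 — N2 buckles.
  N16: +80 → 120 ≥ 90
Round 4 — N16 buckles.
  N19: +70 → 70 ≥ 40
Round 5 — N19 buckles.
  N28: +90 → 140 ≥ 90
Round 6 — N28 buckles.
No further bucklings.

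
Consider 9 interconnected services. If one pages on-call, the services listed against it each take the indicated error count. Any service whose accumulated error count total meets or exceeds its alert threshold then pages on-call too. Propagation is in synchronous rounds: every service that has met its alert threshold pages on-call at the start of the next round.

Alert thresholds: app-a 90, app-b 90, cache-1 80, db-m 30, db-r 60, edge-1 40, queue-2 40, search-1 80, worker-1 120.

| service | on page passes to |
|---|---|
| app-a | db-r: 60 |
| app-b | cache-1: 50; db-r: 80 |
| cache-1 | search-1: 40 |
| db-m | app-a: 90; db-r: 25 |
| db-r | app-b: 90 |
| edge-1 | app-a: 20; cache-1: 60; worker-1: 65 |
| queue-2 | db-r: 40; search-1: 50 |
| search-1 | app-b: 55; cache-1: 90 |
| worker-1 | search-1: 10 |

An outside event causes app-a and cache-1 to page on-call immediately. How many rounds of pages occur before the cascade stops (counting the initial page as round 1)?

Round 1 — app-a, cache-1 page on-call (initial).
  db-r: +60 → 60 ≥ 60
  search-1: +40 → 40 < 80
Round 2 — db-r pages on-call.
  app-b: +90 → 90 ≥ 90
Round 3 — app-b pages on-call.
No further pages.

3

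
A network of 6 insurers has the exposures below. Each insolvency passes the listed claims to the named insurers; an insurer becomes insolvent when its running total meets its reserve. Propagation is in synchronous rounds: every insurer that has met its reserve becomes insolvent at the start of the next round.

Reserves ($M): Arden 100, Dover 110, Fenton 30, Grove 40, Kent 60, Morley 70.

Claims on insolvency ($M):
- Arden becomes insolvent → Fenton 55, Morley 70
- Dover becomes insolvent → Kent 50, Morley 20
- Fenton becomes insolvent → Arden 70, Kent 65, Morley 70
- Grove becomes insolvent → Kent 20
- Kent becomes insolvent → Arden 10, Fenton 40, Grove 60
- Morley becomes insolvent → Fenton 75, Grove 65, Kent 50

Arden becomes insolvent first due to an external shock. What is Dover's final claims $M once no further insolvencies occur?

0

Round 1 — Arden becomes insolvent (initial).
  Fenton: +55 → 55 ≥ 30
  Morley: +70 → 70 ≥ 70
Round 2 — Fenton, Morley become insolvent.
  Grove: +65 → 65 ≥ 40
  Kent: +65+50 → 115 ≥ 60
Round 3 — Grove, Kent become insolvent.
No further insolvencies.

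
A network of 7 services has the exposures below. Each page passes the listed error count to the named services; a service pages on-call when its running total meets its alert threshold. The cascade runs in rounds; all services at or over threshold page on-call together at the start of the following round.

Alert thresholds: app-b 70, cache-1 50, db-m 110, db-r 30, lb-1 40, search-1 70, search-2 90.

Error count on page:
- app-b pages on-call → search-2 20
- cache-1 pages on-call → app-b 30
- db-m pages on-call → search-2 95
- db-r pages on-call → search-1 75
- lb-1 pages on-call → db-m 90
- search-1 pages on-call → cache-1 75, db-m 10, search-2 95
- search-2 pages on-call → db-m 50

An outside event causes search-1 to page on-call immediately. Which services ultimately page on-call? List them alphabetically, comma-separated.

cache-1, search-1, search-2

Round 1 — search-1 pages on-call (initial).
  cache-1: +75 → 75 ≥ 50
  db-m: +10 → 10 < 110
  search-2: +95 → 95 ≥ 90
Round 2 — cache-1, search-2 page on-call.
  app-b: +30 → 30 < 70
  db-m: +50 → 60 < 110
No further pages.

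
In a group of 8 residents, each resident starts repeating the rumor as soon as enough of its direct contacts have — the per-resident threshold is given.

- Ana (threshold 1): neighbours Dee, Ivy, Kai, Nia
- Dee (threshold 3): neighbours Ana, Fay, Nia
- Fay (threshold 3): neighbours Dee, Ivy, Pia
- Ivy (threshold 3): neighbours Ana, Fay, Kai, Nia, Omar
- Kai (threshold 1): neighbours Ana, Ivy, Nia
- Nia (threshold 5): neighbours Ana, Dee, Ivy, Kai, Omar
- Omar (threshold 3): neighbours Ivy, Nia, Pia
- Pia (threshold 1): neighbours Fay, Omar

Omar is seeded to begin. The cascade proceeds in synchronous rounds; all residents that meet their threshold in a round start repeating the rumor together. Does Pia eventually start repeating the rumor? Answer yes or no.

Round 1 — Omar starts repeating the rumor (initial).
Round 2 — checking thresholds:
  Ivy: 1 of 5 neighbours < 3, below threshold.
  Nia: 1 of 5 neighbours < 5, below threshold.
  Pia: 1 of 2 neighbours ≥ 1, starts repeating the rumor.
Round 3 — no new spreads; cascade stops.

yes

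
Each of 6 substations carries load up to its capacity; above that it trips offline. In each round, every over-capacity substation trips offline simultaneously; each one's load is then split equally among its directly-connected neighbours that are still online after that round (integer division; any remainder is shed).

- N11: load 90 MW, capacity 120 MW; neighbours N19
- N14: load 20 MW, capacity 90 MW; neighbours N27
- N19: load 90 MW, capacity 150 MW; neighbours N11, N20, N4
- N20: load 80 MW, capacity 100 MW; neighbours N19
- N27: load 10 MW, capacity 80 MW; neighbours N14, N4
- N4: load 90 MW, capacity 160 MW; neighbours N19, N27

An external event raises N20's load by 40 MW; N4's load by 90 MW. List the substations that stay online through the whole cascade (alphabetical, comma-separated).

none

Round 1 — N20 at 120 > 100; N4 at 180 > 160. N20, N4 trip offline.
  N20 sheds 120 MW to N19: 120 each.
    N19: 90+120 = 210 > 150
  N4 sheds 180 MW to N19, N27: 90 each.
    N19: 210+90 = 300 > 150
    N27: 10+90 = 100 > 80
Round 2 — N19, N27 trip offline.
  N19 sheds 300 MW to N11: 300 each.
    N11: 90+300 = 390 > 120
  N27 sheds 100 MW to N14: 100 each.
    N14: 20+100 = 120 > 90
Round 3 — N11, N14 trip offline.
  N11 sheds 390 MW: no online neighbours, lost.
  N14 sheds 120 MW: no online neighbours, lost.
No further trips.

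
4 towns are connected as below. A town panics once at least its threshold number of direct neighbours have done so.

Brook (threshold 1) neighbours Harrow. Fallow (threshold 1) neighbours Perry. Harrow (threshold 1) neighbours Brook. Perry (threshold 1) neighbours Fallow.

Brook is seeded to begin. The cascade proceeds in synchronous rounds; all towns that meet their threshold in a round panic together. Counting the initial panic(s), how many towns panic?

Round 1 — Brook panics (initial).
Round 2 — checking thresholds:
  Harrow: 1 of 1 neighbours ≥ 1, panics.
Round 3 — no new panics; cascade stops.

2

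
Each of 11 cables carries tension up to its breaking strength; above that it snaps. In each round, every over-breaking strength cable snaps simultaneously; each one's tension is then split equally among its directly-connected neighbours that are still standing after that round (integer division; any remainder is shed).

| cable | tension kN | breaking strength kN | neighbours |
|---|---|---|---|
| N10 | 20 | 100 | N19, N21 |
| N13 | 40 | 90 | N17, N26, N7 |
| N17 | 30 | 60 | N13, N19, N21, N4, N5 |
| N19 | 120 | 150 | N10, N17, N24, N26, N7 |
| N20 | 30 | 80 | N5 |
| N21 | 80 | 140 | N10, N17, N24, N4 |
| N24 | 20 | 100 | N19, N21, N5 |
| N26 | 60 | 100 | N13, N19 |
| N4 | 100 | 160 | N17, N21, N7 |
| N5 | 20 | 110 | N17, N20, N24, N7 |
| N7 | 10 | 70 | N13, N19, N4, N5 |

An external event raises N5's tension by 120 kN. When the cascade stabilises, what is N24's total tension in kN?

55

Round 1 — N5 at 140 > 110. N5 snaps.
  N5 sheds 140 kN to N17, N20, N24, N7: 35 each.
    N17: 30+35 = 65 > 60
    N20: 30+35 = 65 ≤ 80
    N24: 20+35 = 55 ≤ 100
    N7: 10+35 = 45 ≤ 70
Round 2 — N17 snaps.
  N17 sheds 65 kN to N13, N19, N21, N4: 16 each (1 lost).
    N13: 40+16 = 56 ≤ 90
    N19: 120+16 = 136 ≤ 150
    N21: 80+16 = 96 ≤ 140
    N4: 100+16 = 116 ≤ 160
No further breaks.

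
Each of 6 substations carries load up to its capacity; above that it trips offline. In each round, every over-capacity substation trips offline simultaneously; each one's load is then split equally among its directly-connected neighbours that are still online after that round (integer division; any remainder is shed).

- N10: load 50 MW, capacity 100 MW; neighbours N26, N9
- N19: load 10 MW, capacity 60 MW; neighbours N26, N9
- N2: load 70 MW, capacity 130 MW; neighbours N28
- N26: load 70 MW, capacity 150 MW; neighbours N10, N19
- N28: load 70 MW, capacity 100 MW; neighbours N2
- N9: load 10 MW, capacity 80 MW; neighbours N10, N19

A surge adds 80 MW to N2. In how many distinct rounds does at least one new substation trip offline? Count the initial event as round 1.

Round 1 — N2 at 150 > 130. N2 trips offline.
  N2 sheds 150 MW to N28: 150 each.
    N28: 70+150 = 220 > 100
Round 2 — N28 trips offline.
  N28 sheds 220 MW: no online neighbours, lost.
No further trips.

2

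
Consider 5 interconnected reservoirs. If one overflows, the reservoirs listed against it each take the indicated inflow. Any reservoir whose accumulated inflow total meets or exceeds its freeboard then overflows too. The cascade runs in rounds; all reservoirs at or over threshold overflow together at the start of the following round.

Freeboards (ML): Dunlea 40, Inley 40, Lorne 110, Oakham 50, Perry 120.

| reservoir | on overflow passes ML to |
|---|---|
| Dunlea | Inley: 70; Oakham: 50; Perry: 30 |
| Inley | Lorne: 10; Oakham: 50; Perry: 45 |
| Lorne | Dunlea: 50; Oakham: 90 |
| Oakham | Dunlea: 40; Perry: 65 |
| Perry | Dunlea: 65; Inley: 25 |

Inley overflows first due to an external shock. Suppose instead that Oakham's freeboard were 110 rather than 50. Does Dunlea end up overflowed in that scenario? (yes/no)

no

With Oakham's freeboard at 110:
Round 1 — Inley overflows (initial).
  Lorne: +10 → 10 < 110
  Oakham: +50 → 50 < 110
  Perry: +45 → 45 < 120
No further overflows.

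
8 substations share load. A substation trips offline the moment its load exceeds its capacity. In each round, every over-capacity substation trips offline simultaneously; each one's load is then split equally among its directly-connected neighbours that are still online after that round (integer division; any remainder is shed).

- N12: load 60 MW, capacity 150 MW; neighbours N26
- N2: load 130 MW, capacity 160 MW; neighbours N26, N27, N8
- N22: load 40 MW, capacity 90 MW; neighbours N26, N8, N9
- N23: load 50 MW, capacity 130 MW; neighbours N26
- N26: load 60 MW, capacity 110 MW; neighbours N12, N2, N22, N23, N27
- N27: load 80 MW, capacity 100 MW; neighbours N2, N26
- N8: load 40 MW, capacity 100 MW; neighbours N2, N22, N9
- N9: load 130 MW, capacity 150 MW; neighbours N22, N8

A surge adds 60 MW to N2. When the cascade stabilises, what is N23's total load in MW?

91

Round 1 — N2 at 190 > 160. N2 trips offline.
  N2 sheds 190 MW to N26, N27, N8: 63 each (1 lost).
    N26: 60+63 = 123 > 110
    N27: 80+63 = 143 > 100
    N8: 40+63 = 103 > 100
Round 2 — N26, N27, N8 trip offline.
  N26 sheds 123 MW to N12, N22, N23: 41 each.
    N12: 60+41 = 101 ≤ 150
    N22: 40+41 = 81 ≤ 90
    N23: 50+41 = 91 ≤ 130
  N27 sheds 143 MW: no online neighbours, lost.
  N8 sheds 103 MW to N22, N9: 51 each (1 lost).
    N22: 81+51 = 132 > 90
    N9: 130+51 = 181 > 150
Round 3 — N22, N9 trip offline.
  N22 sheds 132 MW: no online neighbours, lost.
  N9 sheds 181 MW: no online neighbours, lost.
No further trips.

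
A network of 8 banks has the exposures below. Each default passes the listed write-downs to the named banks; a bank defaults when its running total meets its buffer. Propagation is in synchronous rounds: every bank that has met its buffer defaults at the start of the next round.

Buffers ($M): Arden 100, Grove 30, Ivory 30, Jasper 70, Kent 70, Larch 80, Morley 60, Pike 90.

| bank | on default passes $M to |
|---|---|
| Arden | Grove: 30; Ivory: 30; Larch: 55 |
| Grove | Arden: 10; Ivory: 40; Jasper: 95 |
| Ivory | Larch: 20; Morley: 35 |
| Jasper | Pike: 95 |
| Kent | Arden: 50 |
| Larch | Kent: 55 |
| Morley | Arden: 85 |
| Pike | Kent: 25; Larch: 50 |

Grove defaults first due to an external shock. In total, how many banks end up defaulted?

Round 1 — Grove defaults (initial).
  Arden: +10 → 10 < 100
  Ivory: +40 → 40 ≥ 30
  Jasper: +95 → 95 ≥ 70
Round 2 — Ivory, Jasper default.
  Larch: +20 → 20 < 80
  Morley: +35 → 35 < 60
  Pike: +95 → 95 ≥ 90
Round 3 — Pike defaults.
  Kent: +25 → 25 < 70
  Larch: +50 → 70 < 80
No further defaults.

4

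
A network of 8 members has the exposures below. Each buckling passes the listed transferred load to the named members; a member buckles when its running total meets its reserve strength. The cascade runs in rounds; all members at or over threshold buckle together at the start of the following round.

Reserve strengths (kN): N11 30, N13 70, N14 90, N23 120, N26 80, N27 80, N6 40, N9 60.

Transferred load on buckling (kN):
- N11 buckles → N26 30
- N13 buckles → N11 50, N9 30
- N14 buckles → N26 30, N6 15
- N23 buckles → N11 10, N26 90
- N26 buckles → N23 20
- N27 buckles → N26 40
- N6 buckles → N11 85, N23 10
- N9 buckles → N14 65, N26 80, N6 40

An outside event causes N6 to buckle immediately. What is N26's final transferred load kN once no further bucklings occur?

30

Round 1 — N6 buckles (initial).
  N11: +85 → 85 ≥ 30
  N23: +10 → 10 < 120
Round 2 — N11 buckles.
  N26: +30 → 30 < 80
No further bucklings.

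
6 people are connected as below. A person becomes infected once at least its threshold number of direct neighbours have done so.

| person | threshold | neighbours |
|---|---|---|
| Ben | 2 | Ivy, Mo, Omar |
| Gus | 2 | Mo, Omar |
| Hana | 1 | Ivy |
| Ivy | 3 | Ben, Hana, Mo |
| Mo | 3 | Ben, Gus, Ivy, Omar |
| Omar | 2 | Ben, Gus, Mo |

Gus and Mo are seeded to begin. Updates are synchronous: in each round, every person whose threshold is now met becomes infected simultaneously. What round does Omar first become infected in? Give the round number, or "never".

2

Round 1 — Gus, Mo become infected (initial).
Round 2 — checking thresholds:
  Ben: 1 of 3 neighbours < 2, below threshold.
  Ivy: 1 of 3 neighbours < 3, below threshold.
  Omar: 2 of 3 neighbours ≥ 2, becomes infected.
Round 3 — checking thresholds:
  Ben: 2 of 3 neighbours ≥ 2, becomes infected.
  Ivy: 1 of 3 neighbours < 3, below threshold.
Round 4 — no new infections; cascade stops.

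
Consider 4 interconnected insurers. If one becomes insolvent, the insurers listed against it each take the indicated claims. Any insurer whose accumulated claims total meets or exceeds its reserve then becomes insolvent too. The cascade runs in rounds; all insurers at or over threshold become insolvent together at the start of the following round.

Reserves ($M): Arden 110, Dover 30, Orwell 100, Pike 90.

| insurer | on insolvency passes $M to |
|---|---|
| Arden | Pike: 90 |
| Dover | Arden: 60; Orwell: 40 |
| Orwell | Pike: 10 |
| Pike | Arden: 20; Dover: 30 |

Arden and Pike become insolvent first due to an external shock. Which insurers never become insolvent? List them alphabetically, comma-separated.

Round 1 — Arden, Pike become insolvent (initial).
  Dover: +30 → 30 ≥ 30
Round 2 — Dover becomes insolvent.
  Orwell: +40 → 40 < 100
No further insolvencies.

Orwell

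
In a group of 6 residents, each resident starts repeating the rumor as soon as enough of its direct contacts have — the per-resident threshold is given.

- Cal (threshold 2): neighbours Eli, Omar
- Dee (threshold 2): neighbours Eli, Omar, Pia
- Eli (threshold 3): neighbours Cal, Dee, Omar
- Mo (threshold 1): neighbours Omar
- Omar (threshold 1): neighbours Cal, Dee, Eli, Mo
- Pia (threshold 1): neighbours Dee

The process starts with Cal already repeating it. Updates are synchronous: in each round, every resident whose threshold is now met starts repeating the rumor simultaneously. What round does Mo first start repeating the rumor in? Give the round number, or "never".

3

Round 1 — Cal starts repeating the rumor (initial).
Round 2 — checking thresholds:
  Eli: 1 of 3 neighbours < 3, not yet.
  Omar: 1 of 4 neighbours ≥ 1, starts repeating the rumor.
Round 3 — checking thresholds:
  Dee: 1 of 3 neighbours < 2, not yet.
  Eli: 2 of 3 neighbours < 3, not yet.
  Mo: 1 of 1 neighbours ≥ 1, starts repeating the rumor.
Round 4 — no new spreads; cascade stops.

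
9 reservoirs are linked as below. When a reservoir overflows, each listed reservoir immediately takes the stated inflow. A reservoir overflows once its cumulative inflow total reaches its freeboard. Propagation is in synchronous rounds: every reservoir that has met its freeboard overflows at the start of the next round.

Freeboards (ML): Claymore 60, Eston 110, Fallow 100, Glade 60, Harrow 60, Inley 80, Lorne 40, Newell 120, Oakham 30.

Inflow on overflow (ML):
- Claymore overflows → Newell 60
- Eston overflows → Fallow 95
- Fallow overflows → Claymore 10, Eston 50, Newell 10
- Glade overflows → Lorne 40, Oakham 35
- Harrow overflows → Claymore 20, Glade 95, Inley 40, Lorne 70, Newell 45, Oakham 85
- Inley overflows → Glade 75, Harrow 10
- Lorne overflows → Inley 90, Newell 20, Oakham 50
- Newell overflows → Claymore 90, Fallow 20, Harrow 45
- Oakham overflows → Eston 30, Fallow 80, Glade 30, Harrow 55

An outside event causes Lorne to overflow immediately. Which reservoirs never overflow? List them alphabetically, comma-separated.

Round 1 — Lorne overflows (initial).
  Inley: +90 → 90 ≥ 80
  Newell: +20 → 20 < 120
  Oakham: +50 → 50 ≥ 30
Round 2 — Inley, Oakham overflow.
  Eston: +30 → 30 < 110
  Fallow: +80 → 80 < 100
  Glade: +75+30 → 105 ≥ 60
  Harrow: +10+55 → 65 ≥ 60
Round 3 — Glade, Harrow overflow.
  Claymore: +20 → 20 < 60
  Newell: +45 → 65 < 120
No further overflows.

Claymore, Eston, Fallow, Newell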